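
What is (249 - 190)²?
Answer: 3481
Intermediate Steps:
(249 - 190)² = 59² = 3481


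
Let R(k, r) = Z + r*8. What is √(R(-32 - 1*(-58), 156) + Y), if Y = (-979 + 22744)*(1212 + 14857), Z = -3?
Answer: √349743030 ≈ 18701.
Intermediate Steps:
R(k, r) = -3 + 8*r (R(k, r) = -3 + r*8 = -3 + 8*r)
Y = 349741785 (Y = 21765*16069 = 349741785)
√(R(-32 - 1*(-58), 156) + Y) = √((-3 + 8*156) + 349741785) = √((-3 + 1248) + 349741785) = √(1245 + 349741785) = √349743030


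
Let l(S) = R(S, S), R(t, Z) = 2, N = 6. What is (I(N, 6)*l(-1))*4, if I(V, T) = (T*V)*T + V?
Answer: 1776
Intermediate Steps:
l(S) = 2
I(V, T) = V + V*T² (I(V, T) = V*T² + V = V + V*T²)
(I(N, 6)*l(-1))*4 = ((6*(1 + 6²))*2)*4 = ((6*(1 + 36))*2)*4 = ((6*37)*2)*4 = (222*2)*4 = 444*4 = 1776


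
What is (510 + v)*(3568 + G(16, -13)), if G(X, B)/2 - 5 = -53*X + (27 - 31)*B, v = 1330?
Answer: 3654240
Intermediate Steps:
G(X, B) = 10 - 106*X - 8*B (G(X, B) = 10 + 2*(-53*X + (27 - 31)*B) = 10 + 2*(-53*X - 4*B) = 10 + (-106*X - 8*B) = 10 - 106*X - 8*B)
(510 + v)*(3568 + G(16, -13)) = (510 + 1330)*(3568 + (10 - 106*16 - 8*(-13))) = 1840*(3568 + (10 - 1696 + 104)) = 1840*(3568 - 1582) = 1840*1986 = 3654240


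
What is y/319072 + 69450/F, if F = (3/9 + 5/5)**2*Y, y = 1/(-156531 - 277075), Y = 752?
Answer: 675598641380231/13005044161408 ≈ 51.949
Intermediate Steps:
y = -1/433606 (y = 1/(-433606) = -1/433606 ≈ -2.3062e-6)
F = 12032/9 (F = (3/9 + 5/5)**2*752 = (3*(1/9) + 5*(1/5))**2*752 = (1/3 + 1)**2*752 = (4/3)**2*752 = (16/9)*752 = 12032/9 ≈ 1336.9)
y/319072 + 69450/F = -1/433606/319072 + 69450/(12032/9) = -1/433606*1/319072 + 69450*(9/12032) = -1/138351533632 + 312525/6016 = 675598641380231/13005044161408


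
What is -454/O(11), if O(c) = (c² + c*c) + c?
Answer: -454/253 ≈ -1.7945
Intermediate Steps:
O(c) = c + 2*c² (O(c) = (c² + c²) + c = 2*c² + c = c + 2*c²)
-454/O(11) = -454*1/(11*(1 + 2*11)) = -454*1/(11*(1 + 22)) = -454/(11*23) = -454/253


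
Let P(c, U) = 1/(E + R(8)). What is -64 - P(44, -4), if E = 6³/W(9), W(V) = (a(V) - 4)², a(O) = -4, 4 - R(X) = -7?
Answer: -7368/115 ≈ -64.070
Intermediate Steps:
R(X) = 11 (R(X) = 4 - 1*(-7) = 4 + 7 = 11)
W(V) = 64 (W(V) = (-4 - 4)² = (-8)² = 64)
E = 27/8 (E = 6³/64 = 216*(1/64) = 27/8 ≈ 3.3750)
P(c, U) = 8/115 (P(c, U) = 1/(27/8 + 11) = 1/(115/8) = 8/115)
-64 - P(44, -4) = -64 - 1*8/115 = -64 - 8/115 = -7368/115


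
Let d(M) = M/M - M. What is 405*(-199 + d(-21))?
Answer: -71685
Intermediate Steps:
d(M) = 1 - M
405*(-199 + d(-21)) = 405*(-199 + (1 - 1*(-21))) = 405*(-199 + (1 + 21)) = 405*(-199 + 22) = 405*(-177) = -71685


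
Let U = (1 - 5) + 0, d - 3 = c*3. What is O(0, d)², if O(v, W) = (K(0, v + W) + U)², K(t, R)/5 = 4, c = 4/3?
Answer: 65536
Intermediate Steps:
c = 4/3 (c = 4*(⅓) = 4/3 ≈ 1.3333)
K(t, R) = 20 (K(t, R) = 5*4 = 20)
d = 7 (d = 3 + (4/3)*3 = 3 + 4 = 7)
U = -4 (U = -4 + 0 = -4)
O(v, W) = 256 (O(v, W) = (20 - 4)² = 16² = 256)
O(0, d)² = 256² = 65536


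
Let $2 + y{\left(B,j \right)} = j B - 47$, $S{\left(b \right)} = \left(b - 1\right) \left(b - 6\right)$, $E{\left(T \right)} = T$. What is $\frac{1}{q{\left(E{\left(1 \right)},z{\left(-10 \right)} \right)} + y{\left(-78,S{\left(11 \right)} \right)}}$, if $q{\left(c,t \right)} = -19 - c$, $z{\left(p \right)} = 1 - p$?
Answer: $- \frac{1}{3969} \approx -0.00025195$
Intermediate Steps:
$S{\left(b \right)} = \left(-1 + b\right) \left(-6 + b\right)$
$y{\left(B,j \right)} = -49 + B j$ ($y{\left(B,j \right)} = -2 + \left(j B - 47\right) = -2 + \left(B j - 47\right) = -2 + \left(-47 + B j\right) = -49 + B j$)
$\frac{1}{q{\left(E{\left(1 \right)},z{\left(-10 \right)} \right)} + y{\left(-78,S{\left(11 \right)} \right)}} = \frac{1}{\left(-19 - 1\right) - \left(49 + 78 \left(6 + 11^{2} - 77\right)\right)} = \frac{1}{\left(-19 - 1\right) - \left(49 + 78 \left(6 + 121 - 77\right)\right)} = \frac{1}{-20 - 3949} = \frac{1}{-3969} = - \frac{1}{3969}$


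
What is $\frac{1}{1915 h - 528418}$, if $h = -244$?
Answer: $- \frac{1}{995678} \approx -1.0043 \cdot 10^{-6}$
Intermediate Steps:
$\frac{1}{1915 h - 528418} = \frac{1}{1915 \left(-244\right) - 528418} = \frac{1}{-467260 - 528418} = \frac{1}{-995678} = - \frac{1}{995678}$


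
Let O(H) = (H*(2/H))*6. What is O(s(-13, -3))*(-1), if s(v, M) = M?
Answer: -12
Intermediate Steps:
O(H) = 12 (O(H) = 2*6 = 12)
O(s(-13, -3))*(-1) = 12*(-1) = -12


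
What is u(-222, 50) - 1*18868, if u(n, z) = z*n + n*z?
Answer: -41068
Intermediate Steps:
u(n, z) = 2*n*z (u(n, z) = n*z + n*z = 2*n*z)
u(-222, 50) - 1*18868 = 2*(-222)*50 - 1*18868 = -22200 - 18868 = -41068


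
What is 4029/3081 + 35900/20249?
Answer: 810933/263237 ≈ 3.0806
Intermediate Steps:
4029/3081 + 35900/20249 = 4029*(1/3081) + 35900*(1/20249) = 17/13 + 35900/20249 = 810933/263237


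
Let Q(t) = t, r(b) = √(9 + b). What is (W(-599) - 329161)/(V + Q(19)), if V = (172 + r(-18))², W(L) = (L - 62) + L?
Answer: -4889239537/438434930 + 85248618*I/219217465 ≈ -11.152 + 0.38888*I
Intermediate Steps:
W(L) = -62 + 2*L (W(L) = (-62 + L) + L = -62 + 2*L)
V = (172 + 3*I)² (V = (172 + √(9 - 18))² = (172 + √(-9))² = (172 + 3*I)² ≈ 29575.0 + 1032.0*I)
(W(-599) - 329161)/(V + Q(19)) = ((-62 + 2*(-599)) - 329161)/((29575 + 1032*I) + 19) = ((-62 - 1198) - 329161)/(29594 + 1032*I) = (-1260 - 329161)*((29594 - 1032*I)/876869860) = -330421*(29594 - 1032*I)/876869860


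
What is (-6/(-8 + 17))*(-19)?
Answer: 38/3 ≈ 12.667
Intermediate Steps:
(-6/(-8 + 17))*(-19) = (-6/9)*(-19) = ((⅑)*(-6))*(-19) = -⅔*(-19) = 38/3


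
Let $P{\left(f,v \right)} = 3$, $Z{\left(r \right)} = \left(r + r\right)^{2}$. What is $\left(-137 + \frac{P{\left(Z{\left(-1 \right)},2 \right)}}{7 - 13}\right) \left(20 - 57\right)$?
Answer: $\frac{10175}{2} \approx 5087.5$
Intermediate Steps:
$Z{\left(r \right)} = 4 r^{2}$ ($Z{\left(r \right)} = \left(2 r\right)^{2} = 4 r^{2}$)
$\left(-137 + \frac{P{\left(Z{\left(-1 \right)},2 \right)}}{7 - 13}\right) \left(20 - 57\right) = \left(-137 + \frac{3}{7 - 13}\right) \left(20 - 57\right) = \left(-137 + \frac{3}{-6}\right) \left(20 - 57\right) = \left(-137 + 3 \left(- \frac{1}{6}\right)\right) \left(-37\right) = \left(-137 - \frac{1}{2}\right) \left(-37\right) = \left(- \frac{275}{2}\right) \left(-37\right) = \frac{10175}{2}$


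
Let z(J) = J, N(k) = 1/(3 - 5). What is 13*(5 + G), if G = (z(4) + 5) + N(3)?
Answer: 351/2 ≈ 175.50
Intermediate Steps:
N(k) = -½ (N(k) = 1/(-2) = -½)
G = 17/2 (G = (4 + 5) - ½ = 9 - ½ = 17/2 ≈ 8.5000)
13*(5 + G) = 13*(5 + 17/2) = 13*(27/2) = 351/2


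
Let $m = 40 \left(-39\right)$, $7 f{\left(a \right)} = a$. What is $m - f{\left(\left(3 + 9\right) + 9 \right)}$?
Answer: $-1563$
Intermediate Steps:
$f{\left(a \right)} = \frac{a}{7}$
$m = -1560$
$m - f{\left(\left(3 + 9\right) + 9 \right)} = -1560 - \frac{\left(3 + 9\right) + 9}{7} = -1560 - \frac{12 + 9}{7} = -1560 - \frac{1}{7} \cdot 21 = -1560 - 3 = -1563$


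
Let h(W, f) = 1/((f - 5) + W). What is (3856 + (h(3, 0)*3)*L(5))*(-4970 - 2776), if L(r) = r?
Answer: -29810481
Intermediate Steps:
h(W, f) = 1/(-5 + W + f) (h(W, f) = 1/((-5 + f) + W) = 1/(-5 + W + f))
(3856 + (h(3, 0)*3)*L(5))*(-4970 - 2776) = (3856 + (3/(-5 + 3 + 0))*5)*(-4970 - 2776) = (3856 + (3/(-2))*5)*(-7746) = (3856 - ½*3*5)*(-7746) = (3856 - 3/2*5)*(-7746) = (3856 - 15/2)*(-7746) = (7697/2)*(-7746) = -29810481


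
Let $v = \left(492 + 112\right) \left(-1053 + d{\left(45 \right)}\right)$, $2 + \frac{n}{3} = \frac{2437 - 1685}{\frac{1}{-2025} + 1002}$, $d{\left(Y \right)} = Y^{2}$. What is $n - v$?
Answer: $- \frac{1191237925206}{2029049} \approx -5.8709 \cdot 10^{5}$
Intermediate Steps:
$n = - \frac{7605894}{2029049}$ ($n = -6 + 3 \frac{2437 - 1685}{\frac{1}{-2025} + 1002} = -6 + 3 \frac{752}{- \frac{1}{2025} + 1002} = -6 + 3 \frac{752}{\frac{2029049}{2025}} = -6 + 3 \cdot 752 \cdot \frac{2025}{2029049} = -6 + 3 \cdot \frac{1522800}{2029049} = -6 + \frac{4568400}{2029049} = - \frac{7605894}{2029049} \approx -3.7485$)
$v = 587088$ ($v = \left(492 + 112\right) \left(-1053 + 45^{2}\right) = 604 \left(-1053 + 2025\right) = 604 \cdot 972 = 587088$)
$n - v = - \frac{7605894}{2029049} - 587088 = - \frac{1191237925206}{2029049}$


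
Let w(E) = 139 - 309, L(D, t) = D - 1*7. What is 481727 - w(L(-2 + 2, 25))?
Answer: 481897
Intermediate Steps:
L(D, t) = -7 + D (L(D, t) = D - 7 = -7 + D)
w(E) = -170
481727 - w(L(-2 + 2, 25)) = 481727 - 1*(-170) = 481727 + 170 = 481897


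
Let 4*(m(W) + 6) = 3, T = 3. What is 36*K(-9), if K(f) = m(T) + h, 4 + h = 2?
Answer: -261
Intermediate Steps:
h = -2 (h = -4 + 2 = -2)
m(W) = -21/4 (m(W) = -6 + (¼)*3 = -6 + ¾ = -21/4)
K(f) = -29/4 (K(f) = -21/4 - 2 = -29/4)
36*K(-9) = 36*(-29/4) = -261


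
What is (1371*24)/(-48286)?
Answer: -16452/24143 ≈ -0.68144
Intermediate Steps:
(1371*24)/(-48286) = 32904*(-1/48286) = -16452/24143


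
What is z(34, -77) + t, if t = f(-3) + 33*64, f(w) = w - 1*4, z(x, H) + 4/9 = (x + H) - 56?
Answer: 18050/9 ≈ 2005.6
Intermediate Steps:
z(x, H) = -508/9 + H + x (z(x, H) = -4/9 + ((x + H) - 56) = -4/9 + ((H + x) - 56) = -4/9 + (-56 + H + x) = -508/9 + H + x)
f(w) = -4 + w (f(w) = w - 4 = -4 + w)
t = 2105 (t = (-4 - 3) + 33*64 = -7 + 2112 = 2105)
z(34, -77) + t = (-508/9 - 77 + 34) + 2105 = -895/9 + 2105 = 18050/9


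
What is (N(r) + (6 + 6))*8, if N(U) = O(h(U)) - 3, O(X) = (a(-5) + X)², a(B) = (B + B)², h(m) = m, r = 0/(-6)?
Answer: 80072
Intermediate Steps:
r = 0 (r = 0*(-⅙) = 0)
a(B) = 4*B² (a(B) = (2*B)² = 4*B²)
O(X) = (100 + X)² (O(X) = (4*(-5)² + X)² = (4*25 + X)² = (100 + X)²)
N(U) = -3 + (100 + U)² (N(U) = (100 + U)² - 3 = -3 + (100 + U)²)
(N(r) + (6 + 6))*8 = ((-3 + (100 + 0)²) + (6 + 6))*8 = ((-3 + 100²) + 12)*8 = ((-3 + 10000) + 12)*8 = (9997 + 12)*8 = 10009*8 = 80072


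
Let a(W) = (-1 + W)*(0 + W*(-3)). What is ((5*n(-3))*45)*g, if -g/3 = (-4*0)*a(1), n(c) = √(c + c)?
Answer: 0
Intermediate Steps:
n(c) = √2*√c (n(c) = √(2*c) = √2*√c)
a(W) = -3*W*(-1 + W) (a(W) = (-1 + W)*(0 - 3*W) = (-1 + W)*(-3*W) = -3*W*(-1 + W))
g = 0 (g = -3*(-4*0)*3*1*(1 - 1*1) = -0*3*1*(1 - 1) = -0*3*1*0 = -0*0 = -3*0 = 0)
((5*n(-3))*45)*g = ((5*(√2*√(-3)))*45)*0 = ((5*(√2*(I*√3)))*45)*0 = ((5*(I*√6))*45)*0 = ((5*I*√6)*45)*0 = (225*I*√6)*0 = 0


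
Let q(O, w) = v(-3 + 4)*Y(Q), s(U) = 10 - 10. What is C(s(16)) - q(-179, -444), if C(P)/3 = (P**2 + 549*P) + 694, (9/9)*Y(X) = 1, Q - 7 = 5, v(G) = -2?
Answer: 2084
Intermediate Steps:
Q = 12 (Q = 7 + 5 = 12)
Y(X) = 1
s(U) = 0
C(P) = 2082 + 3*P**2 + 1647*P (C(P) = 3*((P**2 + 549*P) + 694) = 3*(694 + P**2 + 549*P) = 2082 + 3*P**2 + 1647*P)
q(O, w) = -2 (q(O, w) = -2*1 = -2)
C(s(16)) - q(-179, -444) = (2082 + 3*0**2 + 1647*0) - 1*(-2) = (2082 + 3*0 + 0) + 2 = (2082 + 0 + 0) + 2 = 2082 + 2 = 2084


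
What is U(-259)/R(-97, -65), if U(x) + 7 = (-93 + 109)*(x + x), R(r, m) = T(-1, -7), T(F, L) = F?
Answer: 8295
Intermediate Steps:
R(r, m) = -1
U(x) = -7 + 32*x (U(x) = -7 + (-93 + 109)*(x + x) = -7 + 16*(2*x) = -7 + 32*x)
U(-259)/R(-97, -65) = (-7 + 32*(-259))/(-1) = (-7 - 8288)*(-1) = -8295*(-1) = 8295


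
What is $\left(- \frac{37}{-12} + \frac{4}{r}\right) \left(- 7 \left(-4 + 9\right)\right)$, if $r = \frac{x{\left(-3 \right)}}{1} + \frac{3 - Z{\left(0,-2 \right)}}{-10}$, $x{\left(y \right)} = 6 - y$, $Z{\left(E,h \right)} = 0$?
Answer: $- \frac{14385}{116} \approx -124.01$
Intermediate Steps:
$r = \frac{87}{10}$ ($r = \frac{6 - -3}{1} + \frac{3 - 0}{-10} = \left(6 + 3\right) 1 + \left(3 + 0\right) \left(- \frac{1}{10}\right) = 9 \cdot 1 + 3 \left(- \frac{1}{10}\right) = 9 - \frac{3}{10} = \frac{87}{10} \approx 8.7$)
$\left(- \frac{37}{-12} + \frac{4}{r}\right) \left(- 7 \left(-4 + 9\right)\right) = \left(- \frac{37}{-12} + \frac{4}{\frac{87}{10}}\right) \left(- 7 \left(-4 + 9\right)\right) = \left(\left(-37\right) \left(- \frac{1}{12}\right) + 4 \cdot \frac{10}{87}\right) \left(\left(-7\right) 5\right) = \left(\frac{37}{12} + \frac{40}{87}\right) \left(-35\right) = \frac{411}{116} \left(-35\right) = - \frac{14385}{116}$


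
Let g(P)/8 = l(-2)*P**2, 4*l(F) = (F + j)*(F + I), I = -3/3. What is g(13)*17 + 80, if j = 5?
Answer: -51634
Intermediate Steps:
I = -1 (I = -3*1/3 = -1)
l(F) = (-1 + F)*(5 + F)/4 (l(F) = ((F + 5)*(F - 1))/4 = ((5 + F)*(-1 + F))/4 = ((-1 + F)*(5 + F))/4 = (-1 + F)*(5 + F)/4)
g(P) = -18*P**2 (g(P) = 8*((-5/4 - 2 + (1/4)*(-2)**2)*P**2) = 8*((-5/4 - 2 + (1/4)*4)*P**2) = 8*((-5/4 - 2 + 1)*P**2) = 8*(-9*P**2/4) = -18*P**2)
g(13)*17 + 80 = -18*13**2*17 + 80 = -18*169*17 + 80 = -3042*17 + 80 = -51714 + 80 = -51634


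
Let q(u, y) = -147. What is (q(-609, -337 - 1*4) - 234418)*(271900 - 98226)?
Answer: -40737841810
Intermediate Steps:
(q(-609, -337 - 1*4) - 234418)*(271900 - 98226) = (-147 - 234418)*(271900 - 98226) = -234565*173674 = -40737841810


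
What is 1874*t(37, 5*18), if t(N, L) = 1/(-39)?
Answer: -1874/39 ≈ -48.051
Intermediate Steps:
t(N, L) = -1/39
1874*t(37, 5*18) = 1874*(-1/39) = -1874/39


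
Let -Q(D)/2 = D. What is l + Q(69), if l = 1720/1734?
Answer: -118786/867 ≈ -137.01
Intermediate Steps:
Q(D) = -2*D
l = 860/867 (l = 1720*(1/1734) = 860/867 ≈ 0.99193)
l + Q(69) = 860/867 - 2*69 = 860/867 - 138 = -118786/867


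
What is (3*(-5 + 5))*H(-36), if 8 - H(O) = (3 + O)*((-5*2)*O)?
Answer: 0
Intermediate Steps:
H(O) = 8 + 10*O*(3 + O) (H(O) = 8 - (3 + O)*(-5*2)*O = 8 - (3 + O)*(-10*O) = 8 - (-10)*O*(3 + O) = 8 + 10*O*(3 + O))
(3*(-5 + 5))*H(-36) = (3*(-5 + 5))*(8 + 10*(-36)² + 30*(-36)) = (3*0)*(8 + 10*1296 - 1080) = 0*(8 + 12960 - 1080) = 0*11888 = 0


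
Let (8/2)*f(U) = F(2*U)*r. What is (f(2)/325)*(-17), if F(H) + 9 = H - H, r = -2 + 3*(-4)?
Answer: -1071/650 ≈ -1.6477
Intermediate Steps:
r = -14 (r = -2 - 12 = -14)
F(H) = -9 (F(H) = -9 + (H - H) = -9 + 0 = -9)
f(U) = 63/2 (f(U) = (-9*(-14))/4 = (¼)*126 = 63/2)
(f(2)/325)*(-17) = ((63/2)/325)*(-17) = ((63/2)*(1/325))*(-17) = (63/650)*(-17) = -1071/650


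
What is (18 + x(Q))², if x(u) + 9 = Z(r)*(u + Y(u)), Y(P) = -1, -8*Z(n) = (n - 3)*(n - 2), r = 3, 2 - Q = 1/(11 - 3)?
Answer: 81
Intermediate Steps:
Q = 15/8 (Q = 2 - 1/(11 - 3) = 2 - 1/8 = 2 - 1*⅛ = 2 - ⅛ = 15/8 ≈ 1.8750)
Z(n) = -(-3 + n)*(-2 + n)/8 (Z(n) = -(n - 3)*(n - 2)/8 = -(-3 + n)*(-2 + n)/8)
x(u) = -9 (x(u) = -9 + (-¾ - ⅛*3² + (5/8)*3)*(u - 1) = -9 + (-¾ - ⅛*9 + 15/8)*(-1 + u) = -9 + (-¾ - 9/8 + 15/8)*(-1 + u) = -9 + 0*(-1 + u) = -9 + 0 = -9)
(18 + x(Q))² = (18 - 9)² = 9² = 81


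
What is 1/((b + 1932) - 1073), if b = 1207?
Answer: 1/2066 ≈ 0.00048403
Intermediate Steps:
1/((b + 1932) - 1073) = 1/((1207 + 1932) - 1073) = 1/(3139 - 1073) = 1/2066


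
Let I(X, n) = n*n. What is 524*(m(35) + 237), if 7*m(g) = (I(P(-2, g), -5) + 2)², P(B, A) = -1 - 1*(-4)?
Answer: 1251312/7 ≈ 1.7876e+5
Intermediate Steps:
P(B, A) = 3 (P(B, A) = -1 + 4 = 3)
I(X, n) = n²
m(g) = 729/7 (m(g) = ((-5)² + 2)²/7 = (25 + 2)²/7 = (⅐)*27² = (⅐)*729 = 729/7)
524*(m(35) + 237) = 524*(729/7 + 237) = 524*(2388/7) = 1251312/7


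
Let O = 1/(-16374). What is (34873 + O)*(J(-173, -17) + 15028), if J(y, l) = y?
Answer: 8482360992355/16374 ≈ 5.1804e+8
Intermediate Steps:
O = -1/16374 ≈ -6.1072e-5
(34873 + O)*(J(-173, -17) + 15028) = (34873 - 1/16374)*(-173 + 15028) = (571010501/16374)*14855 = 8482360992355/16374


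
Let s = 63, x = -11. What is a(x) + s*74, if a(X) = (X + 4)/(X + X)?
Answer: 102571/22 ≈ 4662.3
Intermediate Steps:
a(X) = (4 + X)/(2*X) (a(X) = (4 + X)/((2*X)) = (4 + X)*(1/(2*X)) = (4 + X)/(2*X))
a(x) + s*74 = (½)*(4 - 11)/(-11) + 63*74 = (½)*(-1/11)*(-7) + 4662 = 7/22 + 4662 = 102571/22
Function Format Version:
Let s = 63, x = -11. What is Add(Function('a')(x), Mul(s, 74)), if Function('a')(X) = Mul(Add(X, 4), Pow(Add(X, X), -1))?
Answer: Rational(102571, 22) ≈ 4662.3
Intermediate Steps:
Function('a')(X) = Mul(Rational(1, 2), Pow(X, -1), Add(4, X)) (Function('a')(X) = Mul(Add(4, X), Pow(Mul(2, X), -1)) = Mul(Add(4, X), Mul(Rational(1, 2), Pow(X, -1))) = Mul(Rational(1, 2), Pow(X, -1), Add(4, X)))
Add(Function('a')(x), Mul(s, 74)) = Add(Mul(Rational(1, 2), Pow(-11, -1), Add(4, -11)), Mul(63, 74)) = Add(Mul(Rational(1, 2), Rational(-1, 11), -7), 4662) = Add(Rational(7, 22), 4662) = Rational(102571, 22)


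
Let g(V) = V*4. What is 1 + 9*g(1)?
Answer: 37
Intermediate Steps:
g(V) = 4*V
1 + 9*g(1) = 1 + 9*(4*1) = 1 + 9*4 = 1 + 36 = 37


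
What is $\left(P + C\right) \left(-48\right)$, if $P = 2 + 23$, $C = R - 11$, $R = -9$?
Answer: $-240$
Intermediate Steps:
$C = -20$ ($C = -9 - 11 = -20$)
$P = 25$
$\left(P + C\right) \left(-48\right) = \left(25 - 20\right) \left(-48\right) = 5 \left(-48\right) = -240$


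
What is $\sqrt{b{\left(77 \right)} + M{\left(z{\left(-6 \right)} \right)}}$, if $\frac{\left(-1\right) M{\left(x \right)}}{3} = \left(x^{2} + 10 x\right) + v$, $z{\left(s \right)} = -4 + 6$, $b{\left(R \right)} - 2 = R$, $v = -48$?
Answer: $\sqrt{151} \approx 12.288$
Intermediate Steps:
$b{\left(R \right)} = 2 + R$
$z{\left(s \right)} = 2$
$M{\left(x \right)} = 144 - 30 x - 3 x^{2}$ ($M{\left(x \right)} = - 3 \left(\left(x^{2} + 10 x\right) - 48\right) = - 3 \left(-48 + x^{2} + 10 x\right) = 144 - 30 x - 3 x^{2}$)
$\sqrt{b{\left(77 \right)} + M{\left(z{\left(-6 \right)} \right)}} = \sqrt{\left(2 + 77\right) - \left(-84 + 12\right)} = \sqrt{79 - -72} = \sqrt{79 + 72} = \sqrt{151}$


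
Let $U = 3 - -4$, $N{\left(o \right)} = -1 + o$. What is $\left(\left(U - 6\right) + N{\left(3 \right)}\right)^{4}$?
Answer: $81$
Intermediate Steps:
$U = 7$ ($U = 3 + 4 = 7$)
$\left(\left(U - 6\right) + N{\left(3 \right)}\right)^{4} = \left(\left(7 - 6\right) + \left(-1 + 3\right)\right)^{4} = \left(1 + 2\right)^{4} = 3^{4} = 81$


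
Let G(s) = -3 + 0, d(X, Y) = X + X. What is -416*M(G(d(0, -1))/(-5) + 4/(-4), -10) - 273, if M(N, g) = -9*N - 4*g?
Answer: -92053/5 ≈ -18411.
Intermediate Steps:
d(X, Y) = 2*X
G(s) = -3
-416*M(G(d(0, -1))/(-5) + 4/(-4), -10) - 273 = -416*(-9*(-3/(-5) + 4/(-4)) - 4*(-10)) - 273 = -416*(-9*(-3*(-1/5) + 4*(-1/4)) + 40) - 273 = -416*(-9*(3/5 - 1) + 40) - 273 = -416*(-9*(-2/5) + 40) - 273 = -416*(18/5 + 40) - 273 = -416*218/5 - 273 = -90688/5 - 273 = -92053/5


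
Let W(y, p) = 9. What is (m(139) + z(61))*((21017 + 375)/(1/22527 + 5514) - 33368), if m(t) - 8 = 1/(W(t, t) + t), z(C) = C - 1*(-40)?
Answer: -16714944804213526/4595913523 ≈ -3.6369e+6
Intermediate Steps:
z(C) = 40 + C (z(C) = C + 40 = 40 + C)
m(t) = 8 + 1/(9 + t)
(m(139) + z(61))*((21017 + 375)/(1/22527 + 5514) - 33368) = ((73 + 8*139)/(9 + 139) + (40 + 61))*((21017 + 375)/(1/22527 + 5514) - 33368) = ((73 + 1112)/148 + 101)*(21392/(1/22527 + 5514) - 33368) = ((1/148)*1185 + 101)*(21392/(124213879/22527) - 33368) = (1185/148 + 101)*(21392*(22527/124213879) - 33368) = 16133*(481897584/124213879 - 33368)/148 = (16133/148)*(-4144286816888/124213879) = -16714944804213526/4595913523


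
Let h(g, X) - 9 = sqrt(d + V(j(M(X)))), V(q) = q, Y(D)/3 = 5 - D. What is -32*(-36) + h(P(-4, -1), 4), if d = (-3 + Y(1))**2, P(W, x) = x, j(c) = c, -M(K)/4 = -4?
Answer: 1161 + sqrt(97) ≈ 1170.8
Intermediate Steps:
M(K) = 16 (M(K) = -4*(-4) = 16)
Y(D) = 15 - 3*D (Y(D) = 3*(5 - D) = 15 - 3*D)
d = 81 (d = (-3 + (15 - 3*1))**2 = (-3 + (15 - 3))**2 = (-3 + 12)**2 = 9**2 = 81)
h(g, X) = 9 + sqrt(97) (h(g, X) = 9 + sqrt(81 + 16) = 9 + sqrt(97))
-32*(-36) + h(P(-4, -1), 4) = -32*(-36) + (9 + sqrt(97)) = 1152 + (9 + sqrt(97)) = 1161 + sqrt(97)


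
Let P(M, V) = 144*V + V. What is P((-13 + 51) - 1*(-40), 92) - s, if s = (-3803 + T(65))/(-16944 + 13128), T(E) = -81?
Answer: 12725389/954 ≈ 13339.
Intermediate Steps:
P(M, V) = 145*V
s = 971/954 (s = (-3803 - 81)/(-16944 + 13128) = -3884/(-3816) = -3884*(-1/3816) = 971/954 ≈ 1.0178)
P((-13 + 51) - 1*(-40), 92) - s = 145*92 - 1*971/954 = 13340 - 971/954 = 12725389/954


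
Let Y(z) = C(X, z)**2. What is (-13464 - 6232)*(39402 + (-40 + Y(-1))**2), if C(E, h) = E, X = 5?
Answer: -780493392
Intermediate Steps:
Y(z) = 25 (Y(z) = 5**2 = 25)
(-13464 - 6232)*(39402 + (-40 + Y(-1))**2) = (-13464 - 6232)*(39402 + (-40 + 25)**2) = -19696*(39402 + (-15)**2) = -19696*(39402 + 225) = -19696*39627 = -780493392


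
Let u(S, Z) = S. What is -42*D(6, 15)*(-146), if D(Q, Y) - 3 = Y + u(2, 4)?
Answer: 122640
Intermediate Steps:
D(Q, Y) = 5 + Y (D(Q, Y) = 3 + (Y + 2) = 3 + (2 + Y) = 5 + Y)
-42*D(6, 15)*(-146) = -42*(5 + 15)*(-146) = -42*20*(-146) = -840*(-146) = 122640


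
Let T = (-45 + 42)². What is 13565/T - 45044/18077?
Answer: 244809109/162693 ≈ 1504.7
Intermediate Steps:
T = 9 (T = (-3)² = 9)
13565/T - 45044/18077 = 13565/9 - 45044/18077 = 244809109/162693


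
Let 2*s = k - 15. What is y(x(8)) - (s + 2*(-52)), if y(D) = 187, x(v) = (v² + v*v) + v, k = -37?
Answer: 317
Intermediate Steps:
x(v) = v + 2*v² (x(v) = (v² + v²) + v = 2*v² + v = v + 2*v²)
s = -26 (s = (-37 - 15)/2 = (½)*(-52) = -26)
y(x(8)) - (s + 2*(-52)) = 187 - (-26 + 2*(-52)) = 187 - (-26 - 104) = 187 - 1*(-130) = 187 + 130 = 317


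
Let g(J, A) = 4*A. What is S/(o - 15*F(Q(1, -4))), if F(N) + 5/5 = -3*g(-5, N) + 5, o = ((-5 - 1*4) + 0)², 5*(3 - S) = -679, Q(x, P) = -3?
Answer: -694/2595 ≈ -0.26744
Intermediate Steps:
S = 694/5 (S = 3 - ⅕*(-679) = 3 + 679/5 = 694/5 ≈ 138.80)
o = 81 (o = ((-5 - 4) + 0)² = (-9 + 0)² = (-9)² = 81)
F(N) = 4 - 12*N (F(N) = -1 + (-12*N + 5) = -1 + (5 - 12*N) = 4 - 12*N)
S/(o - 15*F(Q(1, -4))) = 694/(5*(81 - 15*(4 - 12*(-3)))) = 694/(5*(81 - 15*(4 + 36))) = 694/(5*(81 - 15*40)) = 694/(5*(81 - 600)) = (694/5)/(-519) = (694/5)*(-1/519) = -694/2595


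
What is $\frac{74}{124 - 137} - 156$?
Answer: $- \frac{2102}{13} \approx -161.69$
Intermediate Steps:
$\frac{74}{124 - 137} - 156 = \frac{74}{-13} - 156 = 74 \left(- \frac{1}{13}\right) - 156 = - \frac{74}{13} - 156 = - \frac{2102}{13}$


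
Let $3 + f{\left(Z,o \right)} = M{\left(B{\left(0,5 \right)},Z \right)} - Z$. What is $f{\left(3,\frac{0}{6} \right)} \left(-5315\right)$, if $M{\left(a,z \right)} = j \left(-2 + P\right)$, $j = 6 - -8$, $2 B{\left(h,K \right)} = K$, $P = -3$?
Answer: $403940$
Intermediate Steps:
$B{\left(h,K \right)} = \frac{K}{2}$
$j = 14$ ($j = 6 + 8 = 14$)
$M{\left(a,z \right)} = -70$ ($M{\left(a,z \right)} = 14 \left(-2 - 3\right) = 14 \left(-5\right) = -70$)
$f{\left(Z,o \right)} = -73 - Z$ ($f{\left(Z,o \right)} = -3 - \left(70 + Z\right) = -73 - Z$)
$f{\left(3,\frac{0}{6} \right)} \left(-5315\right) = \left(-73 - 3\right) \left(-5315\right) = \left(-76\right) \left(-5315\right) = 403940$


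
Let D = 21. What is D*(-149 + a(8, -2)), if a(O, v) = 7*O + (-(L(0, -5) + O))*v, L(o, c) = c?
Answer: -1827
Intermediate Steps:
a(O, v) = 7*O + v*(5 - O) (a(O, v) = 7*O + (-(-5 + O))*v = 7*O + (5 - O)*v = 7*O + v*(5 - O))
D*(-149 + a(8, -2)) = 21*(-149 + (5*(-2) + 7*8 - 1*8*(-2))) = 21*(-149 + (-10 + 56 + 16)) = 21*(-149 + 62) = 21*(-87) = -1827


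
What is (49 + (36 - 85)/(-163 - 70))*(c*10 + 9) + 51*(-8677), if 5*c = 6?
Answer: -102868005/233 ≈ -4.4149e+5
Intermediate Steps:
c = 6/5 (c = (⅕)*6 = 6/5 ≈ 1.2000)
(49 + (36 - 85)/(-163 - 70))*(c*10 + 9) + 51*(-8677) = (49 + (36 - 85)/(-163 - 70))*((6/5)*10 + 9) + 51*(-8677) = (49 - 49/(-233))*(12 + 9) - 442527 = (49 - 49*(-1/233))*21 - 442527 = (49 + 49/233)*21 - 442527 = (11466/233)*21 - 442527 = 240786/233 - 442527 = -102868005/233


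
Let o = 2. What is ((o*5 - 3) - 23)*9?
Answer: -144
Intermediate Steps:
((o*5 - 3) - 23)*9 = ((2*5 - 3) - 23)*9 = ((10 - 3) - 23)*9 = (7 - 23)*9 = -16*9 = -144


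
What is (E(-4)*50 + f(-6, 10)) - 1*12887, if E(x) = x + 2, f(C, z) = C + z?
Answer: -12983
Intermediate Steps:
E(x) = 2 + x
(E(-4)*50 + f(-6, 10)) - 1*12887 = ((2 - 4)*50 + (-6 + 10)) - 1*12887 = (-2*50 + 4) - 12887 = (-100 + 4) - 12887 = -96 - 12887 = -12983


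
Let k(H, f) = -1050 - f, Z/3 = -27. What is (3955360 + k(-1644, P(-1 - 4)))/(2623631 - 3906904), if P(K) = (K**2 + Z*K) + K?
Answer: -3953885/1283273 ≈ -3.0811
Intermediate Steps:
Z = -81 (Z = 3*(-27) = -81)
P(K) = K**2 - 80*K (P(K) = (K**2 - 81*K) + K = K**2 - 80*K)
(3955360 + k(-1644, P(-1 - 4)))/(2623631 - 3906904) = (3955360 + (-1050 - (-1 - 4)*(-80 + (-1 - 4))))/(2623631 - 3906904) = (3955360 + (-1050 - (-5)*(-80 - 5)))/(-1283273) = (3955360 + (-1050 - (-5)*(-85)))*(-1/1283273) = (3955360 + (-1050 - 1*425))*(-1/1283273) = (3955360 + (-1050 - 425))*(-1/1283273) = (3955360 - 1475)*(-1/1283273) = 3953885*(-1/1283273) = -3953885/1283273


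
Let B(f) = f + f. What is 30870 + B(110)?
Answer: 31090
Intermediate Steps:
B(f) = 2*f
30870 + B(110) = 30870 + 2*110 = 30870 + 220 = 31090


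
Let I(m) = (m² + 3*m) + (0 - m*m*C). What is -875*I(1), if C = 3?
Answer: -875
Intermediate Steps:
I(m) = -2*m² + 3*m (I(m) = (m² + 3*m) + (0 - m*m*3) = (m² + 3*m) + (0 - m²*3) = (m² + 3*m) + (0 - 3*m²) = (m² + 3*m) - 3*m² = -2*m² + 3*m)
-875*I(1) = -875*(3 - 2*1) = -875*(3 - 2) = -875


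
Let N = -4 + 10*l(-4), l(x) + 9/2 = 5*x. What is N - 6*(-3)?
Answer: -231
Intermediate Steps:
l(x) = -9/2 + 5*x
N = -249 (N = -4 + 10*(-9/2 + 5*(-4)) = -4 + 10*(-9/2 - 20) = -4 + 10*(-49/2) = -4 - 245 = -249)
N - 6*(-3) = -249 - 6*(-3) = -249 + 18 = -231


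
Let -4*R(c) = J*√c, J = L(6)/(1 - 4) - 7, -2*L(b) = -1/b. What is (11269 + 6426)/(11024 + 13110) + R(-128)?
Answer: 17695/24134 + 253*I*√2/18 ≈ 0.7332 + 19.878*I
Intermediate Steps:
L(b) = 1/(2*b) (L(b) = -(-1)/(2*b) = 1/(2*b))
J = -253/36 (J = ((½)/6)/(1 - 4) - 7 = ((½)*(⅙))/(-3) - 7 = (1/12)*(-⅓) - 7 = -1/36 - 7 = -253/36 ≈ -7.0278)
R(c) = 253*√c/144 (R(c) = -(-253)*√c/144 = 253*√c/144)
(11269 + 6426)/(11024 + 13110) + R(-128) = (11269 + 6426)/(11024 + 13110) + 253*√(-128)/144 = 17695/24134 + 253*(8*I*√2)/144 = 17695*(1/24134) + 253*I*√2/18 = 17695/24134 + 253*I*√2/18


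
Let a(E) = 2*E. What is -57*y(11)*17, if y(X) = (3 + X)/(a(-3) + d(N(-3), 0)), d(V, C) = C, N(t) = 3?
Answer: 2261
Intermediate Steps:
y(X) = -1/2 - X/6 (y(X) = (3 + X)/(2*(-3) + 0) = (3 + X)/(-6 + 0) = (3 + X)/(-6) = (3 + X)*(-1/6) = -1/2 - X/6)
-57*y(11)*17 = -57*(-1/2 - 1/6*11)*17 = -57*(-1/2 - 11/6)*17 = -57*(-7/3)*17 = 133*17 = 2261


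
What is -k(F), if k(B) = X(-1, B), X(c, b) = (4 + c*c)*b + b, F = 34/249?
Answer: -68/83 ≈ -0.81928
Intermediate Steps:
F = 34/249 (F = 34*(1/249) = 34/249 ≈ 0.13655)
X(c, b) = b + b*(4 + c²) (X(c, b) = (4 + c²)*b + b = b*(4 + c²) + b = b + b*(4 + c²))
k(B) = 6*B (k(B) = B*(5 + (-1)²) = B*(5 + 1) = B*6 = 6*B)
-k(F) = -6*34/249 = -1*68/83 = -68/83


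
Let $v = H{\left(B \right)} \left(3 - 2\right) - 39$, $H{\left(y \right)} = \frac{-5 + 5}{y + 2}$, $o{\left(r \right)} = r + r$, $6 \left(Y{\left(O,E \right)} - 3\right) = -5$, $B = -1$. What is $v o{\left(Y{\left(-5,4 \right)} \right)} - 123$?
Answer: $-292$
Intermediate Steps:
$Y{\left(O,E \right)} = \frac{13}{6}$ ($Y{\left(O,E \right)} = 3 + \frac{1}{6} \left(-5\right) = 3 - \frac{5}{6} = \frac{13}{6}$)
$o{\left(r \right)} = 2 r$
$H{\left(y \right)} = 0$ ($H{\left(y \right)} = \frac{0}{2 + y} = 0$)
$v = -39$ ($v = 0 \left(3 - 2\right) - 39 = 0 \cdot 1 - 39 = 0 - 39 = -39$)
$v o{\left(Y{\left(-5,4 \right)} \right)} - 123 = - 39 \cdot 2 \cdot \frac{13}{6} - 123 = \left(-39\right) \frac{13}{3} - 123 = -169 - 123 = -292$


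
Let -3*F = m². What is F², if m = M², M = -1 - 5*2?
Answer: 214358881/9 ≈ 2.3818e+7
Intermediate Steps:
M = -11 (M = -1 - 10 = -11)
m = 121 (m = (-11)² = 121)
F = -14641/3 (F = -⅓*121² = -⅓*14641 = -14641/3 ≈ -4880.3)
F² = (-14641/3)² = 214358881/9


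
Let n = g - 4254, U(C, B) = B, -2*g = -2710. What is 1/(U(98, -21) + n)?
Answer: -1/2920 ≈ -0.00034247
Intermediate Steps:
g = 1355 (g = -½*(-2710) = 1355)
n = -2899 (n = 1355 - 4254 = -2899)
1/(U(98, -21) + n) = 1/(-21 - 2899) = 1/(-2920) = -1/2920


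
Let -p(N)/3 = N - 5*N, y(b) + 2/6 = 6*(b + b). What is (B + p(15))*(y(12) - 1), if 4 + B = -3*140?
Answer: -104432/3 ≈ -34811.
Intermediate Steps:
y(b) = -⅓ + 12*b (y(b) = -⅓ + 6*(b + b) = -⅓ + 6*(2*b) = -⅓ + 12*b)
B = -424 (B = -4 - 3*140 = -4 - 420 = -424)
p(N) = 12*N (p(N) = -3*(N - 5*N) = -(-12)*N = 12*N)
(B + p(15))*(y(12) - 1) = (-424 + 12*15)*((-⅓ + 12*12) - 1) = (-424 + 180)*((-⅓ + 144) - 1) = -244*(431/3 - 1) = -244*428/3 = -104432/3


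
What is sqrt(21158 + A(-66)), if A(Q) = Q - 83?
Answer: sqrt(21009) ≈ 144.94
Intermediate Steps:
A(Q) = -83 + Q
sqrt(21158 + A(-66)) = sqrt(21158 + (-83 - 66)) = sqrt(21158 - 149) = sqrt(21009)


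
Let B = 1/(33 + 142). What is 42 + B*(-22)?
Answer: 7328/175 ≈ 41.874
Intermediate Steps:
B = 1/175 ≈ 0.0057143
42 + B*(-22) = 42 + (1/175)*(-22) = 42 - 22/175 = 7328/175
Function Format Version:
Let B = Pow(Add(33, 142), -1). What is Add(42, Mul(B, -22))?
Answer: Rational(7328, 175) ≈ 41.874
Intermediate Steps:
B = Rational(1, 175) (B = Pow(175, -1) = Rational(1, 175) ≈ 0.0057143)
Add(42, Mul(B, -22)) = Add(42, Mul(Rational(1, 175), -22)) = Add(42, Rational(-22, 175)) = Rational(7328, 175)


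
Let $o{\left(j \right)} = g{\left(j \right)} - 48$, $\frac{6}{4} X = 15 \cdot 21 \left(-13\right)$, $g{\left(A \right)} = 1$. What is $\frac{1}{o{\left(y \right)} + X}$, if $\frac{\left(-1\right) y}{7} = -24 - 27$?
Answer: $- \frac{1}{2777} \approx -0.0003601$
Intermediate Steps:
$X = -2730$ ($X = \frac{2 \cdot 15 \cdot 21 \left(-13\right)}{3} = \frac{2 \cdot 315 \left(-13\right)}{3} = \frac{2}{3} \left(-4095\right) = -2730$)
$y = 357$ ($y = - 7 \left(-24 - 27\right) = \left(-7\right) \left(-51\right) = 357$)
$o{\left(j \right)} = -47$ ($o{\left(j \right)} = 1 - 48 = -47$)
$\frac{1}{o{\left(y \right)} + X} = \frac{1}{-47 - 2730} = \frac{1}{-2777} = - \frac{1}{2777}$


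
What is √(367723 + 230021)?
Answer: 12*√4151 ≈ 773.14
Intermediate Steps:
√(367723 + 230021) = √597744 = 12*√4151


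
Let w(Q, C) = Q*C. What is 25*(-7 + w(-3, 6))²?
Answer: 15625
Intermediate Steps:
w(Q, C) = C*Q
25*(-7 + w(-3, 6))² = 25*(-7 + 6*(-3))² = 25*(-7 - 18)² = 25*(-25)² = 25*625 = 15625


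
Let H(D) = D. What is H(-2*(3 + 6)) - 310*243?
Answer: -75348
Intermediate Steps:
H(-2*(3 + 6)) - 310*243 = -2*(3 + 6) - 310*243 = -2*9 - 75330 = -18 - 75330 = -75348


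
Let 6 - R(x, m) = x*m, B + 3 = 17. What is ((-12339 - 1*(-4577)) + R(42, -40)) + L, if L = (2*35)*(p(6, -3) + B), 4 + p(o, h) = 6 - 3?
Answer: -5166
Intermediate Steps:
p(o, h) = -1 (p(o, h) = -4 + (6 - 3) = -4 + 3 = -1)
B = 14 (B = -3 + 17 = 14)
R(x, m) = 6 - m*x (R(x, m) = 6 - x*m = 6 - m*x)
L = 910 (L = (2*35)*(-1 + 14) = 70*13 = 910)
((-12339 - 1*(-4577)) + R(42, -40)) + L = ((-12339 - 1*(-4577)) + (6 - 1*(-40)*42)) + 910 = ((-12339 + 4577) + (6 + 1680)) + 910 = (-7762 + 1686) + 910 = -6076 + 910 = -5166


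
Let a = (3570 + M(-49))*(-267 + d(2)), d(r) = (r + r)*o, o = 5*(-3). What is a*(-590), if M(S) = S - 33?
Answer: 672939840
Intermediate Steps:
M(S) = -33 + S
o = -15
d(r) = -30*r (d(r) = (r + r)*(-15) = (2*r)*(-15) = -30*r)
a = -1140576 (a = (3570 + (-33 - 49))*(-267 - 30*2) = (3570 - 82)*(-267 - 60) = 3488*(-327) = -1140576)
a*(-590) = -1140576*(-590) = 672939840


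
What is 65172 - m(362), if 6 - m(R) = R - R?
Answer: 65166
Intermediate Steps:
m(R) = 6 (m(R) = 6 - (R - R) = 6 - 1*0 = 6 + 0 = 6)
65172 - m(362) = 65172 - 1*6 = 65172 - 6 = 65166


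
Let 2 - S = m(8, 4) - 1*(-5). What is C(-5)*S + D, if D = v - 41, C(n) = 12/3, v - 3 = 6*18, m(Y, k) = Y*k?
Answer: -70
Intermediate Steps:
v = 111 (v = 3 + 6*18 = 3 + 108 = 111)
C(n) = 4 (C(n) = 12*(1/3) = 4)
S = -35 (S = 2 - (8*4 - 1*(-5)) = 2 - (32 + 5) = 2 - 1*37 = 2 - 37 = -35)
D = 70 (D = 111 - 41 = 70)
C(-5)*S + D = 4*(-35) + 70 = -140 + 70 = -70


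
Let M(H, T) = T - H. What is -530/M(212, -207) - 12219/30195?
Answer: 3627863/4217235 ≈ 0.86025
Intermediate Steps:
-530/M(212, -207) - 12219/30195 = -530/(-207 - 1*212) - 12219/30195 = -530/(-207 - 212) - 12219*1/30195 = -530/(-419) - 4073/10065 = -530*(-1/419) - 4073/10065 = 530/419 - 4073/10065 = 3627863/4217235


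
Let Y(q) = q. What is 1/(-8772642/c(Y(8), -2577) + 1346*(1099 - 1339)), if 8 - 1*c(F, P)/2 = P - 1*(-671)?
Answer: -638/207561627 ≈ -3.0738e-6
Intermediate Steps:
c(F, P) = -1326 - 2*P (c(F, P) = 16 - 2*(P - 1*(-671)) = 16 - 2*(P + 671) = 16 - 2*(671 + P) = 16 + (-1342 - 2*P) = -1326 - 2*P)
1/(-8772642/c(Y(8), -2577) + 1346*(1099 - 1339)) = 1/(-8772642/(-1326 - 2*(-2577)) + 1346*(1099 - 1339)) = 1/(-8772642/(-1326 + 5154) + 1346*(-240)) = 1/(-8772642/3828 - 323040) = 1/(-8772642*1/3828 - 323040) = 1/(-1462107/638 - 323040) = 1/(-207561627/638) = -638/207561627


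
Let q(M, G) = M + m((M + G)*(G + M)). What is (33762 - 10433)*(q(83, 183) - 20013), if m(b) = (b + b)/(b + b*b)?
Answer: -32898252709632/70757 ≈ -4.6495e+8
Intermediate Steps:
m(b) = 2*b/(b + b**2) (m(b) = (2*b)/(b + b**2) = 2*b/(b + b**2))
q(M, G) = M + 2/(1 + (G + M)**2) (q(M, G) = M + 2/(1 + (M + G)*(G + M)) = M + 2/(1 + (G + M)*(G + M)) = M + 2/(1 + (G + M)**2))
(33762 - 10433)*(q(83, 183) - 20013) = (33762 - 10433)*((83 + 2/(1 + 183**2 + 83**2 + 2*183*83)) - 20013) = 23329*((83 + 2/(1 + 33489 + 6889 + 30378)) - 20013) = 23329*((83 + 2/70757) - 20013) = 23329*(5872833/70757 - 20013) = 23329*(-1410187008/70757) = -32898252709632/70757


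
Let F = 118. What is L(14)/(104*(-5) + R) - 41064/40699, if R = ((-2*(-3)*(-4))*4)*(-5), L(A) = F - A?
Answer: -734407/203495 ≈ -3.6090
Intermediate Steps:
L(A) = 118 - A
R = 480 (R = ((6*(-4))*4)*(-5) = -24*4*(-5) = -96*(-5) = 480)
L(14)/(104*(-5) + R) - 41064/40699 = (118 - 1*14)/(104*(-5) + 480) - 41064/40699 = (118 - 14)/(-520 + 480) - 41064*1/40699 = 104/(-40) - 41064/40699 = 104*(-1/40) - 41064/40699 = -13/5 - 41064/40699 = -734407/203495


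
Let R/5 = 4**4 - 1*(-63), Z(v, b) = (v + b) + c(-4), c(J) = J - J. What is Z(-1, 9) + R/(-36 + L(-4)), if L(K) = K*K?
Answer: -287/4 ≈ -71.750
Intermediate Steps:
c(J) = 0
L(K) = K**2
Z(v, b) = b + v (Z(v, b) = (v + b) + 0 = (b + v) + 0 = b + v)
R = 1595 (R = 5*(4**4 - 1*(-63)) = 5*(256 + 63) = 5*319 = 1595)
Z(-1, 9) + R/(-36 + L(-4)) = (9 - 1) + 1595/(-36 + (-4)**2) = 8 + 1595/(-36 + 16) = 8 + 1595/(-20) = 8 - 1/20*1595 = 8 - 319/4 = -287/4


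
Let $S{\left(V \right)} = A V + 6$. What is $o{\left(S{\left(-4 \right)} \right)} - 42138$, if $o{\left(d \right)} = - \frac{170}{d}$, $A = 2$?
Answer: $-42053$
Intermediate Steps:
$S{\left(V \right)} = 6 + 2 V$ ($S{\left(V \right)} = 2 V + 6 = 6 + 2 V$)
$o{\left(S{\left(-4 \right)} \right)} - 42138 = - \frac{170}{6 + 2 \left(-4\right)} - 42138 = - \frac{170}{6 - 8} - 42138 = - \frac{170}{-2} - 42138 = \left(-170\right) \left(- \frac{1}{2}\right) - 42138 = 85 - 42138 = -42053$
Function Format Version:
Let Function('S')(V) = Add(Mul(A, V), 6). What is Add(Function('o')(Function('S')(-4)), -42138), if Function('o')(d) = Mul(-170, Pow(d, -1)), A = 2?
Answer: -42053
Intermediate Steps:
Function('S')(V) = Add(6, Mul(2, V)) (Function('S')(V) = Add(Mul(2, V), 6) = Add(6, Mul(2, V)))
Add(Function('o')(Function('S')(-4)), -42138) = Add(Mul(-170, Pow(Add(6, Mul(2, -4)), -1)), -42138) = Add(Mul(-170, Pow(Add(6, -8), -1)), -42138) = Add(Mul(-170, Pow(-2, -1)), -42138) = Add(Mul(-170, Rational(-1, 2)), -42138) = Add(85, -42138) = -42053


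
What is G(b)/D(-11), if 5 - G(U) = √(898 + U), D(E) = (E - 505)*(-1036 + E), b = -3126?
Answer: 5/540252 - I*√557/270126 ≈ 9.2549e-6 - 8.737e-5*I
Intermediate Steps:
D(E) = (-1036 + E)*(-505 + E) (D(E) = (-505 + E)*(-1036 + E) = (-1036 + E)*(-505 + E))
G(U) = 5 - √(898 + U)
G(b)/D(-11) = (5 - √(898 - 3126))/(523180 + (-11)² - 1541*(-11)) = (5 - √(-2228))/(523180 + 121 + 16951) = (5 - 2*I*√557)/540252 = (5 - 2*I*√557)*(1/540252) = 5/540252 - I*√557/270126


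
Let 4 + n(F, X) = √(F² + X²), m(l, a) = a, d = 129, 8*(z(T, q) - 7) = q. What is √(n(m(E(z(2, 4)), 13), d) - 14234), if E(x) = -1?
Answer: √(-14238 + 41*√10) ≈ 118.78*I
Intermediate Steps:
z(T, q) = 7 + q/8
n(F, X) = -4 + √(F² + X²)
√(n(m(E(z(2, 4)), 13), d) - 14234) = √((-4 + √(13² + 129²)) - 14234) = √((-4 + √(169 + 16641)) - 14234) = √((-4 + √16810) - 14234) = √((-4 + 41*√10) - 14234) = √(-14238 + 41*√10)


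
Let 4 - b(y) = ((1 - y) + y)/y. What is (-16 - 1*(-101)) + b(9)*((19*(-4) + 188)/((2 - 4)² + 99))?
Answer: 82715/927 ≈ 89.229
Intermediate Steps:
b(y) = 4 - 1/y (b(y) = 4 - ((1 - y) + y)/y = 4 - 1/y)
(-16 - 1*(-101)) + b(9)*((19*(-4) + 188)/((2 - 4)² + 99)) = (-16 - 1*(-101)) + (4 - 1/9)*((19*(-4) + 188)/((2 - 4)² + 99)) = (-16 + 101) + (4 - 1*⅑)*((-76 + 188)/((-2)² + 99)) = 85 + (4 - ⅑)*(112/(4 + 99)) = 85 + 35*(112/103)/9 = 85 + 35*(112*(1/103))/9 = 85 + (35/9)*(112/103) = 85 + 3920/927 = 82715/927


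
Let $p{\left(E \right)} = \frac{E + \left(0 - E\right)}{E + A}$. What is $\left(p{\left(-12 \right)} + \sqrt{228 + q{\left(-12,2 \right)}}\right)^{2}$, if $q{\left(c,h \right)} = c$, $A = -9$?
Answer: $216$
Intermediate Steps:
$p{\left(E \right)} = 0$ ($p{\left(E \right)} = \frac{E + \left(0 - E\right)}{E - 9} = \frac{E - E}{-9 + E} = \frac{0}{-9 + E} = 0$)
$\left(p{\left(-12 \right)} + \sqrt{228 + q{\left(-12,2 \right)}}\right)^{2} = \left(0 + \sqrt{228 - 12}\right)^{2} = \left(0 + \sqrt{216}\right)^{2} = \left(0 + 6 \sqrt{6}\right)^{2} = \left(6 \sqrt{6}\right)^{2} = 216$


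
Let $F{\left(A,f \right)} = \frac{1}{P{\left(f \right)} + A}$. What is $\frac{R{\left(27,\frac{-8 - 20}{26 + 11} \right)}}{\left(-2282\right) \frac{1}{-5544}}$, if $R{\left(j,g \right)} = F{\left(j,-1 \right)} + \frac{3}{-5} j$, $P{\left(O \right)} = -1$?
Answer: $- \frac{415998}{10595} \approx -39.264$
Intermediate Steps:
$F{\left(A,f \right)} = \frac{1}{-1 + A}$
$R{\left(j,g \right)} = \frac{1}{-1 + j} - \frac{3 j}{5}$ ($R{\left(j,g \right)} = \frac{1}{-1 + j} + \frac{3}{-5} j = \frac{1}{-1 + j} + 3 \left(- \frac{1}{5}\right) j = \frac{1}{-1 + j} - \frac{3 j}{5}$)
$\frac{R{\left(27,\frac{-8 - 20}{26 + 11} \right)}}{\left(-2282\right) \frac{1}{-5544}} = \frac{\frac{1}{5} \frac{1}{-1 + 27} \left(5 - 81 \left(-1 + 27\right)\right)}{\left(-2282\right) \frac{1}{-5544}} = \frac{\frac{1}{5} \cdot \frac{1}{26} \left(5 - 81 \cdot 26\right)}{\left(-2282\right) \left(- \frac{1}{5544}\right)} = \frac{\frac{1}{5} \cdot \frac{1}{26} \left(5 - 2106\right)}{\frac{163}{396}} = \frac{1}{5} \cdot \frac{1}{26} \left(-2101\right) \frac{396}{163} = \left(- \frac{2101}{130}\right) \frac{396}{163} = - \frac{415998}{10595}$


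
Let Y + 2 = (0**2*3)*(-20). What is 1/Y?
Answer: -1/2 ≈ -0.50000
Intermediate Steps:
Y = -2 (Y = -2 + (0**2*3)*(-20) = -2 + (0*3)*(-20) = -2 + 0*(-20) = -2 + 0 = -2)
1/Y = 1/(-2) = -1/2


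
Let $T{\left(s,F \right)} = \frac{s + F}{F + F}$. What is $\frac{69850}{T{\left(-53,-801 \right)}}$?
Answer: $\frac{55949850}{427} \approx 1.3103 \cdot 10^{5}$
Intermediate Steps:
$T{\left(s,F \right)} = \frac{F + s}{2 F}$
$\frac{69850}{T{\left(-53,-801 \right)}} = \frac{69850}{\frac{1}{2} \frac{1}{-801} \left(-801 - 53\right)} = \frac{69850}{\frac{1}{2} \left(- \frac{1}{801}\right) \left(-854\right)} = \frac{69850}{\frac{427}{801}} = 69850 \cdot \frac{801}{427} = \frac{55949850}{427}$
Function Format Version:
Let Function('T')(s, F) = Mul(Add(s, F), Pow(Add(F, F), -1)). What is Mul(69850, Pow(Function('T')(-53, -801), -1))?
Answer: Rational(55949850, 427) ≈ 1.3103e+5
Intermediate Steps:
Function('T')(s, F) = Mul(Rational(1, 2), Pow(F, -1), Add(F, s)) (Function('T')(s, F) = Mul(Add(F, s), Pow(Mul(2, F), -1)) = Mul(Add(F, s), Mul(Rational(1, 2), Pow(F, -1))) = Mul(Rational(1, 2), Pow(F, -1), Add(F, s)))
Mul(69850, Pow(Function('T')(-53, -801), -1)) = Mul(69850, Pow(Mul(Rational(1, 2), Pow(-801, -1), Add(-801, -53)), -1)) = Mul(69850, Pow(Mul(Rational(1, 2), Rational(-1, 801), -854), -1)) = Mul(69850, Pow(Rational(427, 801), -1)) = Mul(69850, Rational(801, 427)) = Rational(55949850, 427)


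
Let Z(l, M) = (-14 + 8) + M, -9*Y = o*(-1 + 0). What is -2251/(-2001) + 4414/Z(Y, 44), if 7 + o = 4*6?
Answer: 4458976/38019 ≈ 117.28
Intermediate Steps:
o = 17 (o = -7 + 4*6 = -7 + 24 = 17)
Y = 17/9 (Y = -17*(-1 + 0)/9 = -17*(-1)/9 = -⅑*(-17) = 17/9 ≈ 1.8889)
Z(l, M) = -6 + M
-2251/(-2001) + 4414/Z(Y, 44) = -2251/(-2001) + 4414/(-6 + 44) = -2251*(-1/2001) + 4414/38 = 2251/2001 + 4414*(1/38) = 2251/2001 + 2207/19 = 4458976/38019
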